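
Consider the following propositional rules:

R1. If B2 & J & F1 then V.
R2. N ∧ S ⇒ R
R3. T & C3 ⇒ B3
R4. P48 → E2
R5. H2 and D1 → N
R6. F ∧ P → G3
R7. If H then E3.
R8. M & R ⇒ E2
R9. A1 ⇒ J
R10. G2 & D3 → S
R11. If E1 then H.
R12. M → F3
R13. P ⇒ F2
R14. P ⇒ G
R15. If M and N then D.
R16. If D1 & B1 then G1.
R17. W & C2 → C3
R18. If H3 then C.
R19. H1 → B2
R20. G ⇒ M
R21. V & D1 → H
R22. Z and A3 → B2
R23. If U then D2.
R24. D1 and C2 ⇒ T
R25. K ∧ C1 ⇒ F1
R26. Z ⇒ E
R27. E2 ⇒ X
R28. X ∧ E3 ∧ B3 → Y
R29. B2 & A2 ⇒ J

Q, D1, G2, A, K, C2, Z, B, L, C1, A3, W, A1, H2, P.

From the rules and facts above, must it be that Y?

Forward chaining from the given facts derives: N, J, F2, G, C3, M, B2, T, F1, E, V, B3, F3, D, H, E3.
The only rule concluding Y is R28, which needs X; that is never established.

No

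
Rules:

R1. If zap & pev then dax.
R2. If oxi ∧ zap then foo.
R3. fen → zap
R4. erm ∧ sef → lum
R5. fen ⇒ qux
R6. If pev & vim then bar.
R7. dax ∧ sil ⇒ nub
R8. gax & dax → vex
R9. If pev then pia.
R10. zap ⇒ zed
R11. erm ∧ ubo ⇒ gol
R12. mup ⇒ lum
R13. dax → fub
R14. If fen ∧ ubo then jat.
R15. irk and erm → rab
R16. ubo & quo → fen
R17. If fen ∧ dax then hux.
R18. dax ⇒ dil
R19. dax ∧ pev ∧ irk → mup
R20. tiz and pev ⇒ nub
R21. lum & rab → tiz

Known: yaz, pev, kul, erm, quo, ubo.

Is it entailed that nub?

No

Forward chaining from the given facts derives: pia, gol, fen, zap, qux, zed, jat, dax, fub, hux, dil.
Rules concluding nub: R7 needs sil; R20 needs tiz — none of these are established.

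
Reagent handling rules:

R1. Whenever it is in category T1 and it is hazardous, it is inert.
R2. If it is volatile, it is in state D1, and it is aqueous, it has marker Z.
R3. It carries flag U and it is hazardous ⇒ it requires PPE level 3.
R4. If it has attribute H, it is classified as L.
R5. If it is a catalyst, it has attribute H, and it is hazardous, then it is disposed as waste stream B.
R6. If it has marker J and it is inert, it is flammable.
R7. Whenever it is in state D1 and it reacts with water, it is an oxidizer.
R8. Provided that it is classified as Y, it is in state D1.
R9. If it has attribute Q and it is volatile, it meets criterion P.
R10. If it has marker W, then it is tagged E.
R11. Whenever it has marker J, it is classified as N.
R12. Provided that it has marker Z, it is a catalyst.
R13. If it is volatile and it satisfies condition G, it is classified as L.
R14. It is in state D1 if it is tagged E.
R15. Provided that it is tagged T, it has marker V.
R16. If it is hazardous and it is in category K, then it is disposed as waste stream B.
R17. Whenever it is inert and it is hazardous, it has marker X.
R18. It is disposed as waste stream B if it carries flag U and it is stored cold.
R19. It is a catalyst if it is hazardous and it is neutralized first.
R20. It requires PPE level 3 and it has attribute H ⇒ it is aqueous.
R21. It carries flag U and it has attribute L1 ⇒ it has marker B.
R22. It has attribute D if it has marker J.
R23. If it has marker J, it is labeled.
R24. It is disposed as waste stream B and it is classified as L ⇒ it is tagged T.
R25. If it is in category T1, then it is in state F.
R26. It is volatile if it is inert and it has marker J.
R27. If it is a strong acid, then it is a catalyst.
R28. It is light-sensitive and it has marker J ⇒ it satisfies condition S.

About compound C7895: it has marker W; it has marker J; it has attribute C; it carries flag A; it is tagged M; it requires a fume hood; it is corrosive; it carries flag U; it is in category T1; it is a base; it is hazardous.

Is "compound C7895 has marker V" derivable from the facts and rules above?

No

Forward chaining from the given facts derives: is inert, requires PPE level 3, is flammable, is tagged E, is classified as N, is in state D1, has marker X, has attribute D, is labeled, is in state F, is volatile.
The only rule concluding "it has marker V" is R15, which needs "it is tagged T"; that is never established.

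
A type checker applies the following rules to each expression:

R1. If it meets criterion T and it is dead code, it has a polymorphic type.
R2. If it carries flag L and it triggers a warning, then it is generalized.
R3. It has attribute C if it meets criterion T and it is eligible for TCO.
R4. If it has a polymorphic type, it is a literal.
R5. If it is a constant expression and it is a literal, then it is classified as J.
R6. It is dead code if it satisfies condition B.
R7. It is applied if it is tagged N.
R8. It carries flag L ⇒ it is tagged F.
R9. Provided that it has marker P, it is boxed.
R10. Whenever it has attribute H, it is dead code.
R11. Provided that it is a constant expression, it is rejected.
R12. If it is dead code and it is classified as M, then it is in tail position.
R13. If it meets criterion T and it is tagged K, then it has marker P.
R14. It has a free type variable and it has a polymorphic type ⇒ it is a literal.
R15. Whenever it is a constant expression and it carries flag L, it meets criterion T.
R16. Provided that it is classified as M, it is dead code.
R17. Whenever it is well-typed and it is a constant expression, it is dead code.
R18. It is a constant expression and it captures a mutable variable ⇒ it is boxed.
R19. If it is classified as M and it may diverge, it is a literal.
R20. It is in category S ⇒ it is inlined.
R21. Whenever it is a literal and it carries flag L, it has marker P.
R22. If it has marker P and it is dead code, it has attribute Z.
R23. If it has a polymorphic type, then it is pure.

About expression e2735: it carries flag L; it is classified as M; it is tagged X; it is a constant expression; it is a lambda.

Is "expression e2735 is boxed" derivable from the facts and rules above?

Yes

By R15 (it is a constant expression, it carries flag L): it meets criterion T.
By R16 (it is classified as M): it is dead code.
By R1 (it meets criterion T, it is dead code): it has a polymorphic type.
By R4 (it has a polymorphic type): it is a literal.
By R21 (it is a literal, it carries flag L): it has marker P.
By R9 (it has marker P): it is boxed.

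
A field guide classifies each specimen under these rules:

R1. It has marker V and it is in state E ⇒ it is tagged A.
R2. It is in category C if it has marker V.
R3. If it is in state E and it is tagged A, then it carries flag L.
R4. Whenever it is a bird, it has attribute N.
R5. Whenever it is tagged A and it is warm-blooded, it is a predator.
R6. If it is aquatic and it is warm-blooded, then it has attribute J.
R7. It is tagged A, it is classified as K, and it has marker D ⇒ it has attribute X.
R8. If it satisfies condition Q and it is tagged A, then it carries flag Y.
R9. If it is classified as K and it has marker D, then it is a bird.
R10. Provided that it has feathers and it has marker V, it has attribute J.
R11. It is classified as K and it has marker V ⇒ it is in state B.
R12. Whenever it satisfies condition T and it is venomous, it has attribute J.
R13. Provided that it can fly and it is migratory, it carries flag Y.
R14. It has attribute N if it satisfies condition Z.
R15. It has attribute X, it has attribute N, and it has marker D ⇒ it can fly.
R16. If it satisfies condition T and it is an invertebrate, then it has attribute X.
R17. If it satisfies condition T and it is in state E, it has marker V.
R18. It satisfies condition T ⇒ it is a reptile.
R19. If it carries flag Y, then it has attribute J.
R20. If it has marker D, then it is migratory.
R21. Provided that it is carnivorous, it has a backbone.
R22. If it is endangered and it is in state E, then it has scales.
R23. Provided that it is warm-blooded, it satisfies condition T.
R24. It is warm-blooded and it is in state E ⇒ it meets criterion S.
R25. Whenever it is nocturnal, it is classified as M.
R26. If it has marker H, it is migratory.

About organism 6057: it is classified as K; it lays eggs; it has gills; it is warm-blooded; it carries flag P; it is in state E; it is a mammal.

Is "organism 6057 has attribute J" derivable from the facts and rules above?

No

Forward chaining from the given facts derives: satisfies condition T, meets criterion S, has marker V, is a reptile, is tagged A, is in category C, carries flag L, is a predator, is in state B.
Rules concluding "it has attribute J": R6 needs "it is aquatic"; R10 needs "it has feathers"; R12 needs "it is venomous"; R19 needs "it carries flag Y" — none of these are established.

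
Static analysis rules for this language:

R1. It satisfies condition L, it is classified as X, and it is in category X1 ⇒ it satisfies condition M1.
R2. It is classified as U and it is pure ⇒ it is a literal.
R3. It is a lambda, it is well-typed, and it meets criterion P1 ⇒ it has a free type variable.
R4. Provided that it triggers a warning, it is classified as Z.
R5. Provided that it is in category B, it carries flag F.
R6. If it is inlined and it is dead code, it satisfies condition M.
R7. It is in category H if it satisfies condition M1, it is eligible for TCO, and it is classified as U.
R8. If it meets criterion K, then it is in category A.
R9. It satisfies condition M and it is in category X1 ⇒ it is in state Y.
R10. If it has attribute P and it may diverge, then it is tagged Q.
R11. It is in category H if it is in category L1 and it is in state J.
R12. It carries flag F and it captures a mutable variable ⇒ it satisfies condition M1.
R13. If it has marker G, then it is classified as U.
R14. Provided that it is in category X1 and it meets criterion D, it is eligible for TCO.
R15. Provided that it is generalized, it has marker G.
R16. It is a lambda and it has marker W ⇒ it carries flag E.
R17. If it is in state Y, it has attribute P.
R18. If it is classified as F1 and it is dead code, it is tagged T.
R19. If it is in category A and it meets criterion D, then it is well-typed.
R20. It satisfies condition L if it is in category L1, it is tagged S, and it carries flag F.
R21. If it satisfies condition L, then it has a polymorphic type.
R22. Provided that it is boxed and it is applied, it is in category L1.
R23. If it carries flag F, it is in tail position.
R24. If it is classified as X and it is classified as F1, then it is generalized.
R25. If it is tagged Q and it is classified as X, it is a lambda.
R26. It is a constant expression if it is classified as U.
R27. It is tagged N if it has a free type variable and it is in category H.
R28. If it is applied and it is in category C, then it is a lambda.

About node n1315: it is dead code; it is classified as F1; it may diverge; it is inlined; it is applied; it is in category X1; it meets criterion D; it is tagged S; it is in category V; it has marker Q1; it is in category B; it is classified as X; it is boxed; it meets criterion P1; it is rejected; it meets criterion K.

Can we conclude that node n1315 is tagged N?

Yes

By R5 (it is in category B): it carries flag F.
By R6 (it is inlined, it is dead code): it satisfies condition M.
By R8 (it meets criterion K): it is in category A.
By R9 (it satisfies condition M, it is in category X1): it is in state Y.
By R14 (it is in category X1, it meets criterion D): it is eligible for TCO.
By R17 (it is in state Y): it has attribute P.
By R19 (it is in category A, it meets criterion D): it is well-typed.
By R22 (it is boxed, it is applied): it is in category L1.
By R24 (it is classified as X, it is classified as F1): it is generalized.
By R10 (it has attribute P, it may diverge): it is tagged Q.
By R15 (it is generalized): it has marker G.
By R20 (it is in category L1, it is tagged S, it carries flag F): it satisfies condition L.
By R25 (it is tagged Q, it is classified as X): it is a lambda.
By R1 (it satisfies condition L, it is classified as X, it is in category X1): it satisfies condition M1.
By R3 (it is a lambda, it is well-typed, it meets criterion P1): it has a free type variable.
By R13 (it has marker G): it is classified as U.
By R7 (it satisfies condition M1, it is eligible for TCO, it is classified as U): it is in category H.
By R27 (it has a free type variable, it is in category H): it is tagged N.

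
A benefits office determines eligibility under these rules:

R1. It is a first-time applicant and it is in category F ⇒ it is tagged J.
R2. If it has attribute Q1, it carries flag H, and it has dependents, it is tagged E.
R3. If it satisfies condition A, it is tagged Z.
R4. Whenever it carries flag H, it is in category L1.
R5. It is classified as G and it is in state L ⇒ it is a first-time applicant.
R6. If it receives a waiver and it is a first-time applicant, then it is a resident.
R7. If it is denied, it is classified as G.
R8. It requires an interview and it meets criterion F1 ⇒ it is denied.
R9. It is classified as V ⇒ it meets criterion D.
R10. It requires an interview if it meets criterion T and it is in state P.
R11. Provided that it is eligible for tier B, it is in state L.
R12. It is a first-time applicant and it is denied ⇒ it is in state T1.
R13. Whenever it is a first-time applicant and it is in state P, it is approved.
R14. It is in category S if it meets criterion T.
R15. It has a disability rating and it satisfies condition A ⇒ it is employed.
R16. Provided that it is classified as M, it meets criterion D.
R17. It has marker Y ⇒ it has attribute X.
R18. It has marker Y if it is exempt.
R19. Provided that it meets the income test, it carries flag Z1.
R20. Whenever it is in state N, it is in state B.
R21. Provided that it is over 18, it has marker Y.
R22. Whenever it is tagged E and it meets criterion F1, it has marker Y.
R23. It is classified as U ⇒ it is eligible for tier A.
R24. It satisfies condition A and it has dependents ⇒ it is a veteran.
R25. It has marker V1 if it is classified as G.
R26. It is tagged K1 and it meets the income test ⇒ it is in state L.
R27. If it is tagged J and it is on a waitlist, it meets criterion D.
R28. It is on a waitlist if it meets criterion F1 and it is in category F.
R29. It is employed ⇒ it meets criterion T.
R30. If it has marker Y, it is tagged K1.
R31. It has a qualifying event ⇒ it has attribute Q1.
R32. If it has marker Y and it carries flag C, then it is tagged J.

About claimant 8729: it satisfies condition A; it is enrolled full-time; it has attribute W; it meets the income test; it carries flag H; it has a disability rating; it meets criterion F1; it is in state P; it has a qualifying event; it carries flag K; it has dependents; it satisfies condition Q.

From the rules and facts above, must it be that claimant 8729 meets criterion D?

Forward chaining from the given facts derives: is tagged Z, is in category L1, is employed, carries flag Z1, is a veteran, meets criterion T, has attribute Q1, is tagged E, requires an interview, is in category S, has marker Y, is tagged K1, is denied, has attribute X, is in state L, is classified as G, has marker V1, is a first-time applicant, is in state T1, is approved.
Rules concluding "it meets criterion D": R9 needs "it is classified as V"; R16 needs "it is classified as M"; R27 needs "it is tagged J" — none of these are established.

No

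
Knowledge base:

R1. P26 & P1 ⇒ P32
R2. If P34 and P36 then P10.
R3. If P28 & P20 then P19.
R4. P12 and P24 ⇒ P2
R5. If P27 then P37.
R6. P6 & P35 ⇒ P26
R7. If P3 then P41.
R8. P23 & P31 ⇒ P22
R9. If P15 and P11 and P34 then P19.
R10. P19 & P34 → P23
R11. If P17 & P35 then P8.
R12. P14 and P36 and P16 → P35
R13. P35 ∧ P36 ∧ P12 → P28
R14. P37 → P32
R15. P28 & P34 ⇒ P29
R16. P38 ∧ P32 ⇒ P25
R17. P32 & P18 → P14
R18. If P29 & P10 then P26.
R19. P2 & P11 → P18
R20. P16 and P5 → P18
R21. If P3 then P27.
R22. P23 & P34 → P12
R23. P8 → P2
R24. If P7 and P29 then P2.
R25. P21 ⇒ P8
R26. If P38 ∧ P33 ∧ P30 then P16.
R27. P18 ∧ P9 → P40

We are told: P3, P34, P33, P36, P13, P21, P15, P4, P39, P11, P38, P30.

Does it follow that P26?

Yes

P10  (by R2: P34, P36)
P19  (by R9: P15, P11, P34)
P23  (by R10: P19, P34)
P27  (by R21: P3)
P12  (by R22: P23, P34)
P8  (by R25: P21)
P16  (by R26: P38, P33, P30)
P37  (by R5: P27)
P32  (by R14: P37)
P2  (by R23: P8)
P18  (by R19: P2, P11)
P14  (by R17: P32, P18)
P35  (by R12: P14, P36, P16)
P28  (by R13: P35, P36, P12)
P29  (by R15: P28, P34)
P26  (by R18: P29, P10)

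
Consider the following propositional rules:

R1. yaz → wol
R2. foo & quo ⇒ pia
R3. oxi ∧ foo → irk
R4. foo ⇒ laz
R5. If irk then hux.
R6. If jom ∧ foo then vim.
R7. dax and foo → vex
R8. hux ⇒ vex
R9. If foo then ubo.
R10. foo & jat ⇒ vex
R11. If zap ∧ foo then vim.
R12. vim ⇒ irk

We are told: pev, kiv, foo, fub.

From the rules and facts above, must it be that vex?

No

Forward chaining from the given facts derives: laz, ubo.
Rules concluding vex: R7 needs dax; R8 needs hux; R10 needs jat — none of these are established.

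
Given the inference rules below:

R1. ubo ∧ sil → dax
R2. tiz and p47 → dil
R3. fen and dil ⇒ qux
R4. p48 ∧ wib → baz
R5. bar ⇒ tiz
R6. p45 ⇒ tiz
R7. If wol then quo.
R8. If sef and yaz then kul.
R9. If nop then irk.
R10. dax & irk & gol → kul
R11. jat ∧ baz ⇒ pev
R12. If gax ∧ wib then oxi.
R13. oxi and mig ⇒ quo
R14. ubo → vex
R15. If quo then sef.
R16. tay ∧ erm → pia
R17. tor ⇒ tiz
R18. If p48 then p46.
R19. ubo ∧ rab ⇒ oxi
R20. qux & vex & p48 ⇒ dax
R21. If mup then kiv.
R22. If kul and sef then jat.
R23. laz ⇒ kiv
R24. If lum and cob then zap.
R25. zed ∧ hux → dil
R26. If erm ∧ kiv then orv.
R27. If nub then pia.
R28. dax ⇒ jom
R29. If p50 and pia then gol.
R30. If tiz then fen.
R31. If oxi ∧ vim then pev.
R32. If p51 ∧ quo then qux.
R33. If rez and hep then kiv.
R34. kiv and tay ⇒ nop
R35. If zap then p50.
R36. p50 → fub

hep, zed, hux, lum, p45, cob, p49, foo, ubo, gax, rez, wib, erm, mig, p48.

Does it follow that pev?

No

Forward chaining from the given facts derives: baz, tiz, oxi, quo, vex, sef, p46, zap, dil, fen, kiv, p50, fub, qux, dax, orv, jom.
Rules concluding pev: R11 needs jat; R31 needs vim — none of these are established.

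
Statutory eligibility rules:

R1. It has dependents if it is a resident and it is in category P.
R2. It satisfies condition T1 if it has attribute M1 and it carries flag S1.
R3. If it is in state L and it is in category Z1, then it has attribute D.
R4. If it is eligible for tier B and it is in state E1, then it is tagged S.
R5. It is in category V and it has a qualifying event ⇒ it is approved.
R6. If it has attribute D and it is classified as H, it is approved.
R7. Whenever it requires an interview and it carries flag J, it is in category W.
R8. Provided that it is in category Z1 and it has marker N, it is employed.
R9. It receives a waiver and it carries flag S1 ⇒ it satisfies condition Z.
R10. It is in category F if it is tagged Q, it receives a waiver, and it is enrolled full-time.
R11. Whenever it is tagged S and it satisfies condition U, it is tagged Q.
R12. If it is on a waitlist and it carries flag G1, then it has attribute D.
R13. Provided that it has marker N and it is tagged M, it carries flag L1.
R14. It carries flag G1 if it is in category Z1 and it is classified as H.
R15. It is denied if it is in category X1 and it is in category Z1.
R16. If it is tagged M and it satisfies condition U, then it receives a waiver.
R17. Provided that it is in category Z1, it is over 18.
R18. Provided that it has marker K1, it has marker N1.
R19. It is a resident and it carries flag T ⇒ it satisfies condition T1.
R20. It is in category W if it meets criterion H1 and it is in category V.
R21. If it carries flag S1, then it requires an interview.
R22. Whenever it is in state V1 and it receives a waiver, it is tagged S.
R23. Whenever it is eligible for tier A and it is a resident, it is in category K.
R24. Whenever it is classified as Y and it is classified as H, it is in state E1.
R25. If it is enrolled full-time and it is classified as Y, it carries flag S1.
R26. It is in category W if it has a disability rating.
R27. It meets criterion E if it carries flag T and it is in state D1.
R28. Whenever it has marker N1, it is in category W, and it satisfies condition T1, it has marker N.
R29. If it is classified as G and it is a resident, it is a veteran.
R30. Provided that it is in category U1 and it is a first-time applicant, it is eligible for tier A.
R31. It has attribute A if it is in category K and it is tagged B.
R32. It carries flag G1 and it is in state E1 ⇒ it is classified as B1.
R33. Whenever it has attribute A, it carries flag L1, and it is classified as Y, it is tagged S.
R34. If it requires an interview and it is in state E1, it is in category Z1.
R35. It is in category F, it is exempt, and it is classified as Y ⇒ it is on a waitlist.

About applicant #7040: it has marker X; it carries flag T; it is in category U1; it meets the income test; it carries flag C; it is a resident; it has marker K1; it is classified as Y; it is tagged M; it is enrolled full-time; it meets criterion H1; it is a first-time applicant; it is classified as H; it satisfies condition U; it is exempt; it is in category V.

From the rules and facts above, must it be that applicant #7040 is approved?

Forward chaining from the given facts derives: receives a waiver, has marker N1, satisfies condition T1, is in category W, is in state E1, carries flag S1, has marker N, is eligible for tier A, satisfies condition Z, carries flag L1, requires an interview, is in category K, is in category Z1, is employed, carries flag G1, is over 18, is classified as B1.
Rules concluding "it is approved": R5 needs "it has a qualifying event"; R6 needs "it has attribute D" — none of these are established.

No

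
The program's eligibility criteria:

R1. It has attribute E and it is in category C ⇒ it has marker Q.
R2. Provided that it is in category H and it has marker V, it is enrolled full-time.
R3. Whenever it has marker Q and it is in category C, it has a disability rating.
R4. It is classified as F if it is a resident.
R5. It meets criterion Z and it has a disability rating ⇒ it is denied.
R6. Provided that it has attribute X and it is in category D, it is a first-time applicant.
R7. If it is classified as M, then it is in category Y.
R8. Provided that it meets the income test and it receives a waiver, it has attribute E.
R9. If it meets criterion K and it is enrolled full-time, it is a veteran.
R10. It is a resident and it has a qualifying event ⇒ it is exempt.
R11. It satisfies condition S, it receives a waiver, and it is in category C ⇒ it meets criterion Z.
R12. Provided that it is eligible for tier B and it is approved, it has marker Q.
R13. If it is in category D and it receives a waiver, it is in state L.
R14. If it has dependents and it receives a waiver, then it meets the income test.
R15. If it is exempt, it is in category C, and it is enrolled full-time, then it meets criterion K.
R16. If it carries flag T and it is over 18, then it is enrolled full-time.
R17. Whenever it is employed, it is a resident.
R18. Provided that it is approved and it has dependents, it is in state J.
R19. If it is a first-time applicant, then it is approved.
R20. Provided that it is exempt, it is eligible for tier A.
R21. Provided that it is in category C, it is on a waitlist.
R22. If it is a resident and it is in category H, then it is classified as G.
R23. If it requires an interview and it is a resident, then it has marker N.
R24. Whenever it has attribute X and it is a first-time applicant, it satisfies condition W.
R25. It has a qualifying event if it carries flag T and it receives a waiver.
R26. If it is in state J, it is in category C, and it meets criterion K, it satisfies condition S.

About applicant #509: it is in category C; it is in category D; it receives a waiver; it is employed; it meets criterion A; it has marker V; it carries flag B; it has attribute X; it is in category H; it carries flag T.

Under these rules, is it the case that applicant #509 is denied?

No

Forward chaining from the given facts derives: is enrolled full-time, is a first-time applicant, is in state L, is a resident, is approved, is on a waitlist, is classified as G, satisfies condition W, has a qualifying event, is classified as F, is exempt, meets criterion K, is eligible for tier A, is a veteran.
The only rule concluding "it is denied" is R5, which needs "it meets criterion Z"; that is never established.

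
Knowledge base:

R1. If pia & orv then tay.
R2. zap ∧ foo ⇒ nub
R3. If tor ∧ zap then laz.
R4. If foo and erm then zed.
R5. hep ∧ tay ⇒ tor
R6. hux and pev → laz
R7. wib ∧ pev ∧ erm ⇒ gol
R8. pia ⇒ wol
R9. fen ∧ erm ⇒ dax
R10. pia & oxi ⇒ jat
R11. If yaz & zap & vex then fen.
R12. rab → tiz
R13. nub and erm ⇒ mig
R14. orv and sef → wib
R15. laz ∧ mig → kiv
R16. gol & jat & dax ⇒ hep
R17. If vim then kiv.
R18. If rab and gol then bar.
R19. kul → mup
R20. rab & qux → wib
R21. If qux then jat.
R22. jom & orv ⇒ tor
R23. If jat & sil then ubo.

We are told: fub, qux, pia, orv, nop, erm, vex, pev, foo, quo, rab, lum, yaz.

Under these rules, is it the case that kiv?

No

Forward chaining from the given facts derives: tay, zed, wol, tiz, wib, jat, gol, bar.
Rules concluding kiv: R15 needs laz; R17 needs vim — none of these are established.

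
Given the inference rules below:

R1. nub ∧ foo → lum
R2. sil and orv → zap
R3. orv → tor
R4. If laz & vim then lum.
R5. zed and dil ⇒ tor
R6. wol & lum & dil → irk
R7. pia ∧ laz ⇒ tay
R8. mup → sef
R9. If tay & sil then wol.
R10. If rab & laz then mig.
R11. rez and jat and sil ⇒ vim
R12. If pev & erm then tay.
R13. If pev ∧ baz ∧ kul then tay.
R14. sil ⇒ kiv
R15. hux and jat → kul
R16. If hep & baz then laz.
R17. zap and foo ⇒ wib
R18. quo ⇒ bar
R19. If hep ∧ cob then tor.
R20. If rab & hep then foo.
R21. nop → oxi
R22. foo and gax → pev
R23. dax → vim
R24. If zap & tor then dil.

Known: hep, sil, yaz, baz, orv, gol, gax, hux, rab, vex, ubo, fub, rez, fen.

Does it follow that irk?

No

Forward chaining from the given facts derives: zap, tor, kiv, laz, foo, pev, dil, mig, wib.
The only rule concluding irk is R6, which needs wol; that is never established.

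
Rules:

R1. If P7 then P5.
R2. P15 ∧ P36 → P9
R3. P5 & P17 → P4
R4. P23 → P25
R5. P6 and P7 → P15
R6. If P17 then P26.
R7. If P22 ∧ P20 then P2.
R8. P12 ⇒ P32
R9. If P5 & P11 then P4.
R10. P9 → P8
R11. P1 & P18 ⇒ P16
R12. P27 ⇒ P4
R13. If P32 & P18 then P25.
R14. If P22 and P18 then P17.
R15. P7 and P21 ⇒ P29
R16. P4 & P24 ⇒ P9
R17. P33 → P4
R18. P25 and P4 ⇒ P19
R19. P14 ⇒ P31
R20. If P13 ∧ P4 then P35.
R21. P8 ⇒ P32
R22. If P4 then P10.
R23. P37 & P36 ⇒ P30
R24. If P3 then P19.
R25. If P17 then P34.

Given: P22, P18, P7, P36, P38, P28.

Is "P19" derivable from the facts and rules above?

Forward chaining from the given facts derives: P5, P17, P34, P4, P26, P10.
Rules concluding P19: R18 needs P25; R24 needs P3 — none of these are established.

No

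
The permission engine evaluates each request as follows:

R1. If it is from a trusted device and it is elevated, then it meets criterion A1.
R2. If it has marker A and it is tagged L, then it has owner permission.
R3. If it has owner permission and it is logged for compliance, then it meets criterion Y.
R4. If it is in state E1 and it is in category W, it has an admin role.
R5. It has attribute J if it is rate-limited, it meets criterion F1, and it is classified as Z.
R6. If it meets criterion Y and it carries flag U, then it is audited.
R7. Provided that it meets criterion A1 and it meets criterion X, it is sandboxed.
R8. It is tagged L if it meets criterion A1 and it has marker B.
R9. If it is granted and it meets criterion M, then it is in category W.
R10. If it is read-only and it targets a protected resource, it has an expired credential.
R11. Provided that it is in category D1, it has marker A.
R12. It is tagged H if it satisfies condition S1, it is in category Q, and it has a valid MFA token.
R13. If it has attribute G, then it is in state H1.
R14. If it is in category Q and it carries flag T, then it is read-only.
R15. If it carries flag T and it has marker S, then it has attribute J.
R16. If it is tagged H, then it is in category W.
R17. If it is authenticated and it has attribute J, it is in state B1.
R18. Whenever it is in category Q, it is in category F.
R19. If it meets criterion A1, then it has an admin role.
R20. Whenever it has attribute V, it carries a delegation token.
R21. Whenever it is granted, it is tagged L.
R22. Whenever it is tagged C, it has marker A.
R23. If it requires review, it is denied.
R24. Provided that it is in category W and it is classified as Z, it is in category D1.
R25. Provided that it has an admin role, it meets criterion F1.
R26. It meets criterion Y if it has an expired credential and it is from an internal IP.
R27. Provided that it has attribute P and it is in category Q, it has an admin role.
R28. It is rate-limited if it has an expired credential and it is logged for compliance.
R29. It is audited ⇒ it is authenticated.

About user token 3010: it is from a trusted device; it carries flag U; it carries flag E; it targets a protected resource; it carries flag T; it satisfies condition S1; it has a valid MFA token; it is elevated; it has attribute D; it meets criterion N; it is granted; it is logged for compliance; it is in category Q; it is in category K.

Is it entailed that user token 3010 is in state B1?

No

Forward chaining from the given facts derives: meets criterion A1, is tagged H, is read-only, is in category W, is in category F, has an admin role, is tagged L, meets criterion F1, has an expired credential, is rate-limited.
The only rule concluding "it is in state B1" is R17, which needs "it is authenticated"; that is never established.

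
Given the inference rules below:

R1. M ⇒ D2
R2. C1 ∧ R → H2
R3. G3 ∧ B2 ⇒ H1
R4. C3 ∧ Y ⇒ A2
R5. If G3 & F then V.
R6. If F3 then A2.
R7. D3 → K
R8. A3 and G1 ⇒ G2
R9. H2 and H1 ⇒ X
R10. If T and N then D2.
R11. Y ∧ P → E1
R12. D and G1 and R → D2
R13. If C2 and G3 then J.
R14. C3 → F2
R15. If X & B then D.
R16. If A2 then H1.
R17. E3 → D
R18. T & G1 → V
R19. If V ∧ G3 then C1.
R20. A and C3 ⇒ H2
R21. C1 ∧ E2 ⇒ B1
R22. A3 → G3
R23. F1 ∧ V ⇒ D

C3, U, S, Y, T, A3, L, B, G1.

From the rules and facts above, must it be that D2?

Forward chaining from the given facts derives: A2, G2, F2, H1, V, G3, C1.
Rules concluding D2: R1 needs M; R10 needs N; R12 needs D — none of these are established.

No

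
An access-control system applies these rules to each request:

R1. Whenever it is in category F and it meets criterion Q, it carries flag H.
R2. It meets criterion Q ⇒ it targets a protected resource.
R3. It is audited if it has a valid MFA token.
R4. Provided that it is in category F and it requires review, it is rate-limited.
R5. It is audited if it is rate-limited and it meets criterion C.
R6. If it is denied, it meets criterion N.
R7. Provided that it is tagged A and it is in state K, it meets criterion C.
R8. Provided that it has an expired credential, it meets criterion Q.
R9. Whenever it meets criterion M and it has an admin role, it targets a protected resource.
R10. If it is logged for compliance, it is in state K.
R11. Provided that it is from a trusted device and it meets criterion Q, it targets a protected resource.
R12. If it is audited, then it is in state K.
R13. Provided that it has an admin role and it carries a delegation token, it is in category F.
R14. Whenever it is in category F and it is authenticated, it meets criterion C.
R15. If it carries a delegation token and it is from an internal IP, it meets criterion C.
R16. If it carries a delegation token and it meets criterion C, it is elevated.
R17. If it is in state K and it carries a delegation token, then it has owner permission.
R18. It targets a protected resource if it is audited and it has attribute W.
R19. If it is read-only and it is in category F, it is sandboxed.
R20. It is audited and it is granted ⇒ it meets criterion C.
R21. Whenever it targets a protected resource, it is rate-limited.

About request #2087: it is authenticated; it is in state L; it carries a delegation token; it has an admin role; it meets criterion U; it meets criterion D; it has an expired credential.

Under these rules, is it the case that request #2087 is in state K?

By R8 (it has an expired credential): it meets criterion Q.
By R13 (it has an admin role, it carries a delegation token): it is in category F.
By R14 (it is in category F, it is authenticated): it meets criterion C.
By R2 (it meets criterion Q): it targets a protected resource.
By R21 (it targets a protected resource): it is rate-limited.
By R5 (it is rate-limited, it meets criterion C): it is audited.
By R12 (it is audited): it is in state K.

Yes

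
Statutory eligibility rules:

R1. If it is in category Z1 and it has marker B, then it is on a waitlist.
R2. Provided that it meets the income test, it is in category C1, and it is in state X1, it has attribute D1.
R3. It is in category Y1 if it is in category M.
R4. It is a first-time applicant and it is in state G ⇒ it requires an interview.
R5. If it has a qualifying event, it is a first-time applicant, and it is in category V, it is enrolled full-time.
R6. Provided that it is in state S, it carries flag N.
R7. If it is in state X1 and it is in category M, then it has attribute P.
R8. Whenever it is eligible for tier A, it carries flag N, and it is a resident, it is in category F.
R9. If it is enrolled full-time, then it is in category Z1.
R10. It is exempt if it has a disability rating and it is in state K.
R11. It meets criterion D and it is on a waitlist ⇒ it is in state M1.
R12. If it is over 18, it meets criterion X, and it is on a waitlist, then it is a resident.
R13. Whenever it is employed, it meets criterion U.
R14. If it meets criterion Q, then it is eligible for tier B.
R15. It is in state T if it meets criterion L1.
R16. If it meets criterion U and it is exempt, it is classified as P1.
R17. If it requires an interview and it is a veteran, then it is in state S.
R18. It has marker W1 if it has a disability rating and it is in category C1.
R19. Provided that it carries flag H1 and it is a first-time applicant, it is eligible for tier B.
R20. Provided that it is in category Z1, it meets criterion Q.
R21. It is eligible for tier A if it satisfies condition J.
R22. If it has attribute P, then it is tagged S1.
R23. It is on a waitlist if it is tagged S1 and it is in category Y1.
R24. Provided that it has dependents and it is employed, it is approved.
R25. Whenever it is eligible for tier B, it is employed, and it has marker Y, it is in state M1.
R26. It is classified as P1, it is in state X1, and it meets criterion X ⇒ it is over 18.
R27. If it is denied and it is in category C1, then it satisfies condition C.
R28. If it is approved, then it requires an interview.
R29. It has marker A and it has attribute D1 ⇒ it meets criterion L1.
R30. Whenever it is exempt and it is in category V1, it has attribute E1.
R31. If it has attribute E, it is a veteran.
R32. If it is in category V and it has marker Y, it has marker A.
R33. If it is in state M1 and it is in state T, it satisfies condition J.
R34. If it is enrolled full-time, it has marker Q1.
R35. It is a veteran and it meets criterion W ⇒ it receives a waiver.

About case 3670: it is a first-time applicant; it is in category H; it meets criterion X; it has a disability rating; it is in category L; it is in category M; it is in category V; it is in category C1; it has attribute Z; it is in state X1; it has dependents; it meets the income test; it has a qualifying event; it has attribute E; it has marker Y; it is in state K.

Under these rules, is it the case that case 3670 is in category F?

Forward chaining from the given facts derives: has attribute D1, is in category Y1, is enrolled full-time, has attribute P, is in category Z1, is exempt, has marker W1, meets criterion Q, is tagged S1, is on a waitlist, is a veteran, has marker A, has marker Q1, is eligible for tier B, meets criterion L1, is in state T.
The only rule concluding "it is in category F" is R8, which needs "it is eligible for tier A"; that is never established.

No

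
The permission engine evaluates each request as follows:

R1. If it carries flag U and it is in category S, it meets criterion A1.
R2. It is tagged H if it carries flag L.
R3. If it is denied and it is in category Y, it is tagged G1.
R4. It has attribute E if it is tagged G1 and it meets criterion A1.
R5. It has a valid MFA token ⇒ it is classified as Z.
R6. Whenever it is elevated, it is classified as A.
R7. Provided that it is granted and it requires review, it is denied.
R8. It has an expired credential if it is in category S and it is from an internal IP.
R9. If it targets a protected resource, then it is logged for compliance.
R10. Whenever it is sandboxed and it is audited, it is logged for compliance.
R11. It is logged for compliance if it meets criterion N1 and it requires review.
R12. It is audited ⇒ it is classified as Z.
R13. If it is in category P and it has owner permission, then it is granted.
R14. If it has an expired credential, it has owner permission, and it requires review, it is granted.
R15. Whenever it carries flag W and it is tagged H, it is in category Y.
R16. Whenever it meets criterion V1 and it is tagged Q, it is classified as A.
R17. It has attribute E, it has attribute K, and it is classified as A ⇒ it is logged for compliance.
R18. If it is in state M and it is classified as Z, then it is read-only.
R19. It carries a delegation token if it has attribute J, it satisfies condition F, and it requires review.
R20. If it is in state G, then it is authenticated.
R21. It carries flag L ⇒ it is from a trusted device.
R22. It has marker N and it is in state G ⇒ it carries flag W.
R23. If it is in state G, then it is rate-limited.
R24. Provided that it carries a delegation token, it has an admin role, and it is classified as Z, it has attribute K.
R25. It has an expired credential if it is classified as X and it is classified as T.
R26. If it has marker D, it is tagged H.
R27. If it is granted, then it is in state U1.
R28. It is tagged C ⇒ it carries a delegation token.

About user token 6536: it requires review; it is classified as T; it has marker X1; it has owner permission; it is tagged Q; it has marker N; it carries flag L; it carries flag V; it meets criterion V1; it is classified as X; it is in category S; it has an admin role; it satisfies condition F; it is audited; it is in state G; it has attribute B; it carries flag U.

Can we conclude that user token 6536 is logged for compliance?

Forward chaining from the given facts derives: meets criterion A1, is tagged H, is classified as Z, is classified as A, is authenticated, is from a trusted device, carries flag W, is rate-limited, has an expired credential, is granted, is in category Y, is in state U1, is denied, is tagged G1, has attribute E.
Rules concluding "it is logged for compliance": R9 needs "it targets a protected resource"; R10 needs "it is sandboxed"; R11 needs "it meets criterion N1"; R17 needs "it has attribute K" — none of these are established.

No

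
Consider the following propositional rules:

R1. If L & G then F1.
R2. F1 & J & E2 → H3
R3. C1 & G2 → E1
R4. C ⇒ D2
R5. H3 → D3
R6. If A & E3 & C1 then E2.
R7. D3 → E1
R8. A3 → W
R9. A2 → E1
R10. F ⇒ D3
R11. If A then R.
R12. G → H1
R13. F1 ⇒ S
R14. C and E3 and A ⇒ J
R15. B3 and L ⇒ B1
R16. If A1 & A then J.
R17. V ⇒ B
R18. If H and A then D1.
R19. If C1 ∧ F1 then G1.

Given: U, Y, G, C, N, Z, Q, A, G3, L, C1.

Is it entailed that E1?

No

Forward chaining from the given facts derives: F1, D2, R, H1, S, G1.
Rules concluding E1: R3 needs G2; R7 needs D3; R9 needs A2 — none of these are established.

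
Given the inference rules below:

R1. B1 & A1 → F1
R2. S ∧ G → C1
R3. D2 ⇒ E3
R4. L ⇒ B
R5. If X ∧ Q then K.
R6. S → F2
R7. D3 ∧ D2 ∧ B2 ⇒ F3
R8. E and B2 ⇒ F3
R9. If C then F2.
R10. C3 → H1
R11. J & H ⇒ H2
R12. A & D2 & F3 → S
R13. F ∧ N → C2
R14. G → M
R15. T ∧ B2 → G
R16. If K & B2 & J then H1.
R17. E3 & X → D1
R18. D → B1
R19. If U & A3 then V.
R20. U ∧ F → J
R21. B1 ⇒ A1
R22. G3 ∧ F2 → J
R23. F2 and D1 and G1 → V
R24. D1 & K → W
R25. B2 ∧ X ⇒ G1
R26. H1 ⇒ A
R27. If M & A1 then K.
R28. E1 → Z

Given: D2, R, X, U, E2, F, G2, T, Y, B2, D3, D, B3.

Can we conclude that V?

Yes

E3  (by R3: D2)
F3  (by R7: D3, D2, B2)
G  (by R15: T, B2)
D1  (by R17: E3, X)
B1  (by R18: D)
J  (by R20: U, F)
A1  (by R21: B1)
G1  (by R25: B2, X)
M  (by R14: G)
K  (by R27: M, A1)
H1  (by R16: K, B2, J)
A  (by R26: H1)
S  (by R12: A, D2, F3)
F2  (by R6: S)
V  (by R23: F2, D1, G1)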